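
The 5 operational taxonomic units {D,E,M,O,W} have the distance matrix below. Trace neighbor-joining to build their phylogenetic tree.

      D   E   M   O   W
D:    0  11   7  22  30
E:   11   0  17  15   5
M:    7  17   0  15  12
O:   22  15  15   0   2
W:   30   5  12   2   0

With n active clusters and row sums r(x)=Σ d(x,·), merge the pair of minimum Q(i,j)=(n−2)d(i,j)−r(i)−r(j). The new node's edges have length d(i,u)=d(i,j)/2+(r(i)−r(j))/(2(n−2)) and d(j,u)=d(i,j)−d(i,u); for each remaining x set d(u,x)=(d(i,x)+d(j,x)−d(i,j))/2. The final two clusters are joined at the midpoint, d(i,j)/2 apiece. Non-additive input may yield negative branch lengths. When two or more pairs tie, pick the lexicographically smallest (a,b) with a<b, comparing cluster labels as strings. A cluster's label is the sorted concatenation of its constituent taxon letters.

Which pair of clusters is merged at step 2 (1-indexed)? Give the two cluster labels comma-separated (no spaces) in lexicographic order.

DM,E

iteration 1: select D,M (d=7, Q=-100); attach at lengths (20/3, 1/3); label the merged cluster DM
  updated: d(DM,E)=21/2, d(DM,O)=15, d(DM,W)=35/2
iteration 2: select DM,E (d=21/2, Q=-105/2); attach at lengths (67/8, 17/8); label the merged cluster DEM
  updated: d(DEM,O)=39/4, d(DEM,W)=6
iteration 3: select DEM,O (d=39/4, Q=-71/4); attach at lengths (55/8, 23/8); label the merged cluster DEMO
  updated: d(DEMO,W)=-7/8
iteration 4: select DEMO,W (d=-7/8); attach at lengths (-7/16, -7/16); label the merged cluster DEMOW
final tree: ((((D:20/3,M:1/3):67/8,E:17/8):55/8,O:23/8):-7/16,W:-7/16)
total length: 211/8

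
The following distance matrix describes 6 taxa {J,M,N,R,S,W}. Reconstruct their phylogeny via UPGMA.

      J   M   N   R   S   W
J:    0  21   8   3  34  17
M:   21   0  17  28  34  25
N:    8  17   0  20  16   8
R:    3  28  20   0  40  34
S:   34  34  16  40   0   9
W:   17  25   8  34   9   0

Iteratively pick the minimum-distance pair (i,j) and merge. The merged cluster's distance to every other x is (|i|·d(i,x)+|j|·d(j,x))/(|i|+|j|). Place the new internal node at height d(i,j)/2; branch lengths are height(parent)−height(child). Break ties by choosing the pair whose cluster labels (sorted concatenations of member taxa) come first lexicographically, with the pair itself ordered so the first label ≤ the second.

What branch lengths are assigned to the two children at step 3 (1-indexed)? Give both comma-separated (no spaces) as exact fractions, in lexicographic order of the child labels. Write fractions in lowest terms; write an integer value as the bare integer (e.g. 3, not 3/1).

9/4,25/4

step 1: merge (J,R) at d=3; branch lengths J→3/2, R→3/2; new cluster JR
  updated: d(JR,M)=49/2, d(JR,N)=14, d(JR,S)=37, d(JR,W)=51/2
step 2: merge (N,W) at d=8; branch lengths N→4, W→4; new cluster NW
  updated: d(JR,NW)=79/4, d(M,NW)=21, d(NW,S)=25/2
step 3: merge (NW,S) at d=25/2; branch lengths NW→9/4, S→25/4; new cluster NSW
  updated: d(JR,NSW)=51/2, d(M,NSW)=76/3
step 4: merge (JR,M) at d=49/2; branch lengths JR→43/4, M→49/4; new cluster JMR
  updated: d(JMR,NSW)=229/9
step 5: merge (JMR,NSW) at d=229/9; branch lengths JMR→17/36, NSW→233/36; new cluster JMNRSW
final tree: (((J:3/2,R:3/2):43/4,M:49/4):17/36,((N:4,W:4):9/4,S:25/4):233/36)
total length: 445/9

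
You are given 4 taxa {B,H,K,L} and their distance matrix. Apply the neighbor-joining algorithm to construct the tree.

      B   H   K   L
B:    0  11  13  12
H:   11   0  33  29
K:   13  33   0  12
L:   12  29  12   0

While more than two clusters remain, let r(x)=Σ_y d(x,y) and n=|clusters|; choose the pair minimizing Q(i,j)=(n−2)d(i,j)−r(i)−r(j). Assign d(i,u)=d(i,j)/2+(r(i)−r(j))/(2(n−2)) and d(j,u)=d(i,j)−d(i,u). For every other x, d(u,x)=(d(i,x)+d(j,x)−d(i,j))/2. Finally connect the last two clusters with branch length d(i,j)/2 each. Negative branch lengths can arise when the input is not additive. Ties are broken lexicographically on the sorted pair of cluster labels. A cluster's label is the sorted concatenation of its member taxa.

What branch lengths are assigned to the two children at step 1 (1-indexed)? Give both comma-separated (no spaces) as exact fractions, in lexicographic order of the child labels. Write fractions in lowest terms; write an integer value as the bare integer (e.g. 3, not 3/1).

1. join B+H (d=11, Q=-87) ⇒ BH; edges |B|=-15/4, |H|=59/4
  updated: d(BH,K)=35/2, d(BH,L)=15
2. join BH+K (d=35/2, Q=-89/2) ⇒ BHK; edges |BH|=41/4, |K|=29/4
  updated: d(BHK,L)=19/4
3. join BHK+L (d=19/4) ⇒ BHKL; edges |BHK|=19/8, |L|=19/8
final tree: (((B:-15/4,H:59/4):41/4,K:29/4):19/8,L:19/8)
total length: 133/4

-15/4,59/4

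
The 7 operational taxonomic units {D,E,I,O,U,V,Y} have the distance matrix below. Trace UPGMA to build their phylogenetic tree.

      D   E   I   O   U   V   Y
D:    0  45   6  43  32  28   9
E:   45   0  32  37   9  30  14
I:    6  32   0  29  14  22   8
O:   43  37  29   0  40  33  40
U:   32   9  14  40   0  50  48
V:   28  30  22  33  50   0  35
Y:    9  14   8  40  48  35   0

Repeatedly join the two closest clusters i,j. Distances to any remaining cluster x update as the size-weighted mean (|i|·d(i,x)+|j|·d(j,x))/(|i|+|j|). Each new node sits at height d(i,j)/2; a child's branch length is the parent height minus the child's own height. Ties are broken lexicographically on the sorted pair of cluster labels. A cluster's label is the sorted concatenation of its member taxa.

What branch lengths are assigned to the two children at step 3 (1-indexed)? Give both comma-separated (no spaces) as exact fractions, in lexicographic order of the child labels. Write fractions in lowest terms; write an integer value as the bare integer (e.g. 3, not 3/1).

iteration 1: select D,I (d=6); attach at lengths (3, 3); label the merged cluster DI
  updated: d(DI,E)=77/2, d(DI,O)=36, d(DI,U)=23, d(DI,V)=25, d(DI,Y)=17/2
iteration 2: select DI,Y (d=17/2); attach at lengths (5/4, 17/4); label the merged cluster DIY
  updated: d(DIY,E)=91/3, d(DIY,O)=112/3, d(DIY,U)=94/3, d(DIY,V)=85/3
iteration 3: select E,U (d=9); attach at lengths (9/2, 9/2); label the merged cluster EU
  updated: d(DIY,EU)=185/6, d(EU,O)=77/2, d(EU,V)=40
iteration 4: select DIY,V (d=85/3); attach at lengths (119/12, 85/6); label the merged cluster DIVY
  updated: d(DIVY,EU)=265/8, d(DIVY,O)=145/4
iteration 5: select DIVY,EU (d=265/8); attach at lengths (115/48, 193/16); label the merged cluster DEIUVY
  updated: d(DEIUVY,O)=37
iteration 6: select DEIUVY,O (d=37); attach at lengths (31/16, 37/2); label the merged cluster DEIOUVY
final tree: (((((D:3,I:3):5/4,Y:17/4):119/12,V:85/6):115/48,(E:9/2,U:9/2):193/16):31/16,O:37/2)
total length: 3815/48

9/2,9/2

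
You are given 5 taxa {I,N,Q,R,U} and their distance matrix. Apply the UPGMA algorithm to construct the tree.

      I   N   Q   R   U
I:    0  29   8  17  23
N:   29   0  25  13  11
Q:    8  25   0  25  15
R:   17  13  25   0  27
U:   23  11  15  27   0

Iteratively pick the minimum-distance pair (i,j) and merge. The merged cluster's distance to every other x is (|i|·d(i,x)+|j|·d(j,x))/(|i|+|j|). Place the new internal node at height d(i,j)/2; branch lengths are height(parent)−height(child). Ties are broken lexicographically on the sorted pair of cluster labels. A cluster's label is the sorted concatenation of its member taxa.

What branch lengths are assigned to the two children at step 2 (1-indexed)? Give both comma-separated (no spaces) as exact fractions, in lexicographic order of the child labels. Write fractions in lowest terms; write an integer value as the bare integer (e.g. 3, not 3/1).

11/2,11/2

step 1: merge (I,Q) at d=8; branch lengths I→4, Q→4; new cluster IQ
  updated: d(IQ,N)=27, d(IQ,R)=21, d(IQ,U)=19
step 2: merge (N,U) at d=11; branch lengths N→11/2, U→11/2; new cluster NU
  updated: d(IQ,NU)=23, d(NU,R)=20
step 3: merge (NU,R) at d=20; branch lengths NU→9/2, R→10; new cluster NRU
  updated: d(IQ,NRU)=67/3
step 4: merge (IQ,NRU) at d=67/3; branch lengths IQ→43/6, NRU→7/6; new cluster INQRU
final tree: ((I:4,Q:4):43/6,((N:11/2,U:11/2):9/2,R:10):7/6)
total length: 251/6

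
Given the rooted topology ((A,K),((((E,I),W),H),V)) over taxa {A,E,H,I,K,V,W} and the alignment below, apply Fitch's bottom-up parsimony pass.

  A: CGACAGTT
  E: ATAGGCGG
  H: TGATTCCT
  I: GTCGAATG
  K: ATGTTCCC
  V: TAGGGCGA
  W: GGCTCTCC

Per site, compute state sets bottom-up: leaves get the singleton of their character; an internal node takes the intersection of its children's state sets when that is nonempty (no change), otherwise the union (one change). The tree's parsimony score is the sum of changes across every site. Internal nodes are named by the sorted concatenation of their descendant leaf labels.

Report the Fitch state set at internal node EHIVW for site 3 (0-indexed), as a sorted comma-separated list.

site 0, node AK: A={C} ∪ K={A} → {A,C} (+1)
site 0, node EI: E={A} ∪ I={G} → {A,G} (+1)
site 0, node EIW: EI={A,G} ∩ W={G} → {G} (+0)
site 0, node EHIW: EIW={G} ∪ H={T} → {G,T} (+1)
site 0, node EHIVW: EHIW={G,T} ∩ V={T} → {T} (+0)
site 0, node AEHIKVW: AK={A,C} ∪ EHIVW={T} → {A,C,T} (+1)
site 1, node AK: A={G} ∪ K={T} → {G,T} (+1)
site 1, node EI: E={T} ∩ I={T} → {T} (+0)
site 1, node EIW: EI={T} ∪ W={G} → {G,T} (+1)
site 1, node EHIW: EIW={G,T} ∩ H={G} → {G} (+0)
site 1, node EHIVW: EHIW={G} ∪ V={A} → {A,G} (+1)
site 1, node AEHIKVW: AK={G,T} ∩ EHIVW={A,G} → {G} (+0)
site 2, node AK: A={A} ∪ K={G} → {A,G} (+1)
site 2, node EI: E={A} ∪ I={C} → {A,C} (+1)
site 2, node EIW: EI={A,C} ∩ W={C} → {C} (+0)
site 2, node EHIW: EIW={C} ∪ H={A} → {A,C} (+1)
site 2, node EHIVW: EHIW={A,C} ∪ V={G} → {A,C,G} (+1)
site 2, node AEHIKVW: AK={A,G} ∩ EHIVW={A,C,G} → {A,G} (+0)
site 3, node AK: A={C} ∪ K={T} → {C,T} (+1)
site 3, node EI: E={G} ∩ I={G} → {G} (+0)
site 3, node EIW: EI={G} ∪ W={T} → {G,T} (+1)
site 3, node EHIW: EIW={G,T} ∩ H={T} → {T} (+0)
site 3, node EHIVW: EHIW={T} ∪ V={G} → {G,T} (+1)
site 3, node AEHIKVW: AK={C,T} ∩ EHIVW={G,T} → {T} (+0)
site 4, node AK: A={A} ∪ K={T} → {A,T} (+1)
site 4, node EI: E={G} ∪ I={A} → {A,G} (+1)
site 4, node EIW: EI={A,G} ∪ W={C} → {A,C,G} (+1)
site 4, node EHIW: EIW={A,C,G} ∪ H={T} → {A,C,G,T} (+1)
site 4, node EHIVW: EHIW={A,C,G,T} ∩ V={G} → {G} (+0)
site 4, node AEHIKVW: AK={A,T} ∪ EHIVW={G} → {A,G,T} (+1)
site 5, node AK: A={G} ∪ K={C} → {C,G} (+1)
site 5, node EI: E={C} ∪ I={A} → {A,C} (+1)
site 5, node EIW: EI={A,C} ∪ W={T} → {A,C,T} (+1)
site 5, node EHIW: EIW={A,C,T} ∩ H={C} → {C} (+0)
site 5, node EHIVW: EHIW={C} ∩ V={C} → {C} (+0)
site 5, node AEHIKVW: AK={C,G} ∩ EHIVW={C} → {C} (+0)
site 6, node AK: A={T} ∪ K={C} → {C,T} (+1)
site 6, node EI: E={G} ∪ I={T} → {G,T} (+1)
site 6, node EIW: EI={G,T} ∪ W={C} → {C,G,T} (+1)
site 6, node EHIW: EIW={C,G,T} ∩ H={C} → {C} (+0)
site 6, node EHIVW: EHIW={C} ∪ V={G} → {C,G} (+1)
site 6, node AEHIKVW: AK={C,T} ∩ EHIVW={C,G} → {C} (+0)
site 7, node AK: A={T} ∪ K={C} → {C,T} (+1)
site 7, node EI: E={G} ∩ I={G} → {G} (+0)
site 7, node EIW: EI={G} ∪ W={C} → {C,G} (+1)
site 7, node EHIW: EIW={C,G} ∪ H={T} → {C,G,T} (+1)
site 7, node EHIVW: EHIW={C,G,T} ∪ V={A} → {A,C,G,T} (+1)
site 7, node AEHIKVW: AK={C,T} ∩ EHIVW={A,C,G,T} → {C,T} (+0)
per-site changes: [4, 3, 4, 3, 5, 3, 4, 4]; total = 30

G,T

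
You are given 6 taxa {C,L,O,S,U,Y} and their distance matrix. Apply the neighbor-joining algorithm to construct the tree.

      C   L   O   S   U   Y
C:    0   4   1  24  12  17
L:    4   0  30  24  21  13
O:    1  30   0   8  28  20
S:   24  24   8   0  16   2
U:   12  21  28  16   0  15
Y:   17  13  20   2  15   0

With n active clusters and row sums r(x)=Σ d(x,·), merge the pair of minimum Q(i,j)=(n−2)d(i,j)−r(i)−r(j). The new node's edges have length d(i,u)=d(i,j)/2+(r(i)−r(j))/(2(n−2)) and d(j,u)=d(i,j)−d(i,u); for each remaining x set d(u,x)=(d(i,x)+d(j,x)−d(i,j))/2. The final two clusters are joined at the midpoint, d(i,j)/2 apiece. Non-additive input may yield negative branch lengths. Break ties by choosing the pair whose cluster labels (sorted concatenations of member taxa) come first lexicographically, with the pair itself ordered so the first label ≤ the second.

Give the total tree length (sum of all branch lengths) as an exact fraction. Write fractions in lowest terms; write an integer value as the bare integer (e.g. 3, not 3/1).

591/16

step 1: merge (C,O) at d=1, Q=-141; branch lengths C→-25/8, O→33/8; new cluster CO
  updated: d(CO,L)=33/2, d(CO,S)=31/2, d(CO,U)=39/2, d(CO,Y)=18
step 2: merge (S,Y) at d=2, Q=-199/2; branch lengths S→31/12, Y→-7/12; new cluster SY
  updated: d(CO,SY)=63/4, d(L,SY)=35/2, d(SY,U)=29/2
step 3: merge (CO,L) at d=33/2, Q=-295/4; branch lengths CO→119/16, L→145/16; new cluster CLO
  updated: d(CLO,SY)=67/8, d(CLO,U)=12
step 4: merge (CLO,SY) at d=67/8, Q=-279/8; branch lengths CLO→47/16, SY→87/16; new cluster CLOSY
  updated: d(CLOSY,U)=145/16
step 5: merge (CLOSY,U) at d=145/16; branch lengths CLOSY→145/32, U→145/32; new cluster CLOSUY
final tree: ((((C:-25/8,O:33/8):119/16,L:145/16):47/16,(S:31/12,Y:-7/12):87/16):145/32,U:145/32)
total length: 591/16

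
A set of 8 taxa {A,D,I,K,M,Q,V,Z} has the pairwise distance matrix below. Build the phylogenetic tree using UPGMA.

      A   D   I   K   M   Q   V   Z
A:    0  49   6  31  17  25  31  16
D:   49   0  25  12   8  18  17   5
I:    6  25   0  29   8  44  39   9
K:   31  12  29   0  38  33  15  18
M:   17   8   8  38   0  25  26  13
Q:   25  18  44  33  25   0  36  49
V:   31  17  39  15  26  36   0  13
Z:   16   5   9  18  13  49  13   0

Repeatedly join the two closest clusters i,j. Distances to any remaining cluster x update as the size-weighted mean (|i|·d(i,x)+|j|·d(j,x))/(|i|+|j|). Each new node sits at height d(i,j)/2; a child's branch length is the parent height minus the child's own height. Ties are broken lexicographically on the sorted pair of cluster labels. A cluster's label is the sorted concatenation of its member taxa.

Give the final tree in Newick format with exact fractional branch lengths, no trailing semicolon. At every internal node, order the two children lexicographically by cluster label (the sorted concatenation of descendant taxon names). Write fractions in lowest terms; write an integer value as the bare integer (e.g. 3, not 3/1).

1. join D+Z (d=5) ⇒ DZ; edges |D|=5/2, |Z|=5/2
  updated: d(A,DZ)=65/2, d(DZ,I)=17, d(DZ,K)=15, d(DZ,M)=21/2, d(DZ,Q)=67/2, d(DZ,V)=15
2. join A+I (d=6) ⇒ AI; edges |A|=3, |I|=3
  updated: d(AI,DZ)=99/4, d(AI,K)=30, d(AI,M)=25/2, d(AI,Q)=69/2, d(AI,V)=35
3. join DZ+M (d=21/2) ⇒ DMZ; edges |DZ|=11/4, |M|=21/4
  updated: d(AI,DMZ)=62/3, d(DMZ,K)=68/3, d(DMZ,Q)=92/3, d(DMZ,V)=56/3
4. join K+V (d=15) ⇒ KV; edges |K|=15/2, |V|=15/2
  updated: d(AI,KV)=65/2, d(DMZ,KV)=62/3, d(KV,Q)=69/2
5. join AI+DMZ (d=62/3) ⇒ ADIMZ; edges |AI|=22/3, |DMZ|=61/12
  updated: d(ADIMZ,KV)=127/5, d(ADIMZ,Q)=161/5
6. join ADIMZ+KV (d=127/5) ⇒ ADIKMVZ; edges |ADIMZ|=71/30, |KV|=26/5
  updated: d(ADIKMVZ,Q)=230/7
7. join ADIKMVZ+Q (d=230/7) ⇒ ADIKMQVZ; edges |ADIKMVZ|=261/70, |Q|=115/7
final tree: ((((A:3,I:3):22/3,((D:5/2,Z:5/2):11/4,M:21/4):61/12):71/30,(K:15/2,V:15/2):26/5):261/70,Q:115/7)
total length: 31139/420

((((A:3,I:3):22/3,((D:5/2,Z:5/2):11/4,M:21/4):61/12):71/30,(K:15/2,V:15/2):26/5):261/70,Q:115/7)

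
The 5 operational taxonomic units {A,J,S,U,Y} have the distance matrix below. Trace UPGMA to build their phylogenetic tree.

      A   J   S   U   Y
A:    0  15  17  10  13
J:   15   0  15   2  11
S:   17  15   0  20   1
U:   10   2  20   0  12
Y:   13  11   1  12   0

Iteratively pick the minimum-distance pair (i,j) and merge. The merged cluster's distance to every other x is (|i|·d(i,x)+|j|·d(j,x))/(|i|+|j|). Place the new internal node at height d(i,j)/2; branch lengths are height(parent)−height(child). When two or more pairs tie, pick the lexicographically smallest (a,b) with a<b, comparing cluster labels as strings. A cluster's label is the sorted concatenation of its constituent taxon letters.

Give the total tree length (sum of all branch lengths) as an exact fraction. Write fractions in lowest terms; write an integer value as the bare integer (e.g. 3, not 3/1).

269/12

1. join S+Y (d=1) ⇒ SY; edges |S|=1/2, |Y|=1/2
  updated: d(A,SY)=15, d(J,SY)=13, d(SY,U)=16
2. join J+U (d=2) ⇒ JU; edges |J|=1, |U|=1
  updated: d(A,JU)=25/2, d(JU,SY)=29/2
3. join A+JU (d=25/2) ⇒ AJU; edges |A|=25/4, |JU|=21/4
  updated: d(AJU,SY)=44/3
4. join AJU+SY (d=44/3) ⇒ AJSUY; edges |AJU|=13/12, |SY|=41/6
final tree: ((A:25/4,(J:1,U:1):21/4):13/12,(S:1/2,Y:1/2):41/6)
total length: 269/12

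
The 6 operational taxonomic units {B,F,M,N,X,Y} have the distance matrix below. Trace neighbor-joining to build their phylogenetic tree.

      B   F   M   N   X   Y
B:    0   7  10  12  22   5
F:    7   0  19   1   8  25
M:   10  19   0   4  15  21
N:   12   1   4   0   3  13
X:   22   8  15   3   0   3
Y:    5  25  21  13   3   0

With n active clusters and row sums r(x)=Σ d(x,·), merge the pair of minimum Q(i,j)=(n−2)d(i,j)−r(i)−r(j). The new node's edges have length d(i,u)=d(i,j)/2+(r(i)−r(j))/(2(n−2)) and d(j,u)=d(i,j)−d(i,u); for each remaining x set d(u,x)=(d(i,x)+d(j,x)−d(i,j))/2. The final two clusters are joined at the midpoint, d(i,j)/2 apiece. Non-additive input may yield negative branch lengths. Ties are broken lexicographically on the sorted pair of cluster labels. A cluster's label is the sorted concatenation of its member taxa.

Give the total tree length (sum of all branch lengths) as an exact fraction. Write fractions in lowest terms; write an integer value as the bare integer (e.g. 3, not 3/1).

105/4

iteration 1: select X,Y (d=3, Q=-106); attach at lengths (-1/2, 7/2); label the merged cluster XY
  updated: d(B,XY)=12, d(F,XY)=15, d(M,XY)=33/2, d(N,XY)=13/2
iteration 2: select F,N (d=1, Q=-125/2); attach at lengths (43/12, -31/12); label the merged cluster FN
  updated: d(B,FN)=9, d(FN,M)=11, d(FN,XY)=41/4
iteration 3: select B,M (d=10, Q=-97/2); attach at lengths (27/8, 53/8); label the merged cluster BM
  updated: d(BM,FN)=5, d(BM,XY)=37/4
iteration 4: select BM,FN (d=5, Q=-49/2); attach at lengths (2, 3); label the merged cluster BFMN
  updated: d(BFMN,XY)=29/4
iteration 5: select BFMN,XY (d=29/4); attach at lengths (29/8, 29/8); label the merged cluster BFMNXY
final tree: (((B:27/8,M:53/8):2,(F:43/12,N:-31/12):3):29/8,(X:-1/2,Y:7/2):29/8)
total length: 105/4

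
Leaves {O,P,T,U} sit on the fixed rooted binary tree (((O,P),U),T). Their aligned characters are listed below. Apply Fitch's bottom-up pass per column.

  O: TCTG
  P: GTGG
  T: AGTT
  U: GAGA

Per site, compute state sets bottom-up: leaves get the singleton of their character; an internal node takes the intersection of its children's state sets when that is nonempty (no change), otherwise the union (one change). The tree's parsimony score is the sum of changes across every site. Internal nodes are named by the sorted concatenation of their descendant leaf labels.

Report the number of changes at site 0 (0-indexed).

site 0, node OP: O={T} ∪ P={G} → {G,T} (+1)
site 0, node OPU: OP={G,T} ∩ U={G} → {G} (+0)
site 0, node OPTU: OPU={G} ∪ T={A} → {A,G} (+1)
site 1, node OP: O={C} ∪ P={T} → {C,T} (+1)
site 1, node OPU: OP={C,T} ∪ U={A} → {A,C,T} (+1)
site 1, node OPTU: OPU={A,C,T} ∪ T={G} → {A,C,G,T} (+1)
site 2, node OP: O={T} ∪ P={G} → {G,T} (+1)
site 2, node OPU: OP={G,T} ∩ U={G} → {G} (+0)
site 2, node OPTU: OPU={G} ∪ T={T} → {G,T} (+1)
site 3, node OP: O={G} ∩ P={G} → {G} (+0)
site 3, node OPU: OP={G} ∪ U={A} → {A,G} (+1)
site 3, node OPTU: OPU={A,G} ∪ T={T} → {A,G,T} (+1)
per-site changes: [2, 3, 2, 2]; total = 9

2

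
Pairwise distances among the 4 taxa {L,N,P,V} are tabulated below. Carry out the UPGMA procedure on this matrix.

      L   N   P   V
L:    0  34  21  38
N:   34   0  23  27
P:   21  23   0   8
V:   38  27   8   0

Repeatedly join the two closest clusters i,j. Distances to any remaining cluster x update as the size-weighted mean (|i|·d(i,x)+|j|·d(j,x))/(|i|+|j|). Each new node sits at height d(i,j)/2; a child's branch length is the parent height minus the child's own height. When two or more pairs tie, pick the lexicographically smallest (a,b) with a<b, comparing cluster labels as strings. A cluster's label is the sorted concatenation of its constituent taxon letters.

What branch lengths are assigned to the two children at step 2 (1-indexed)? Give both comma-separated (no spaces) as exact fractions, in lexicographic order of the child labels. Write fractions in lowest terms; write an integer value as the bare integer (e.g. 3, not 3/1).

step 1: merge (P,V) at d=8; branch lengths P→4, V→4; new cluster PV
  updated: d(L,PV)=59/2, d(N,PV)=25
step 2: merge (N,PV) at d=25; branch lengths N→25/2, PV→17/2; new cluster NPV
  updated: d(L,NPV)=31
step 3: merge (L,NPV) at d=31; branch lengths L→31/2, NPV→3; new cluster LNPV
final tree: (L:31/2,(N:25/2,(P:4,V:4):17/2):3)
total length: 95/2

25/2,17/2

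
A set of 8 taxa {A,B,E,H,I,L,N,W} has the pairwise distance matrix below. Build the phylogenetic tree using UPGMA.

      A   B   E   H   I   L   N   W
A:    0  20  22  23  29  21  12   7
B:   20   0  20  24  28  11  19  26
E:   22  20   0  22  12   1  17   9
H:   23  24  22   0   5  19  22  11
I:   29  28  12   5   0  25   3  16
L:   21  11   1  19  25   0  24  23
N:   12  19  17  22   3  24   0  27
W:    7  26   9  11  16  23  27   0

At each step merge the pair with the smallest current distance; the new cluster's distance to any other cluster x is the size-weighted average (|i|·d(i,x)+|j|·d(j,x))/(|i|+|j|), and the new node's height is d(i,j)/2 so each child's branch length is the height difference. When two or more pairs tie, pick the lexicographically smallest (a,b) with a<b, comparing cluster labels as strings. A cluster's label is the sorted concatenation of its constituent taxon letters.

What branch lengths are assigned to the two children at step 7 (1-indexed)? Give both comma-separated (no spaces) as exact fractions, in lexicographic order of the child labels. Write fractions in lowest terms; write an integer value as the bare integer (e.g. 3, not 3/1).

8/15,157/60

step 1: merge (E,L) at d=1; branch lengths E→1/2, L→1/2; new cluster EL
  updated: d(A,EL)=43/2, d(B,EL)=31/2, d(EL,H)=41/2, d(EL,I)=37/2, d(EL,N)=41/2, d(EL,W)=16
step 2: merge (I,N) at d=3; branch lengths I→3/2, N→3/2; new cluster IN
  updated: d(A,IN)=41/2, d(B,IN)=47/2, d(EL,IN)=39/2, d(H,IN)=27/2, d(IN,W)=43/2
step 3: merge (A,W) at d=7; branch lengths A→7/2, W→7/2; new cluster AW
  updated: d(AW,B)=23, d(AW,EL)=75/4, d(AW,H)=17, d(AW,IN)=21
step 4: merge (H,IN) at d=27/2; branch lengths H→27/4, IN→21/4; new cluster HIN
  updated: d(AW,HIN)=59/3, d(B,HIN)=71/3, d(EL,HIN)=119/6
step 5: merge (B,EL) at d=31/2; branch lengths B→31/4, EL→29/4; new cluster BEL
  updated: d(AW,BEL)=121/6, d(BEL,HIN)=190/9
step 6: merge (AW,HIN) at d=59/3; branch lengths AW→19/3, HIN→37/12; new cluster AHINW
  updated: d(AHINW,BEL)=311/15
step 7: merge (AHINW,BEL) at d=311/15; branch lengths AHINW→8/15, BEL→157/60; new cluster ABEHILNW
final tree: (((A:7/2,W:7/2):19/3,(H:27/4,(I:3/2,N:3/2):21/4):37/12):8/15,(B:31/4,(E:1/2,L:1/2):29/4):157/60)
total length: 1517/30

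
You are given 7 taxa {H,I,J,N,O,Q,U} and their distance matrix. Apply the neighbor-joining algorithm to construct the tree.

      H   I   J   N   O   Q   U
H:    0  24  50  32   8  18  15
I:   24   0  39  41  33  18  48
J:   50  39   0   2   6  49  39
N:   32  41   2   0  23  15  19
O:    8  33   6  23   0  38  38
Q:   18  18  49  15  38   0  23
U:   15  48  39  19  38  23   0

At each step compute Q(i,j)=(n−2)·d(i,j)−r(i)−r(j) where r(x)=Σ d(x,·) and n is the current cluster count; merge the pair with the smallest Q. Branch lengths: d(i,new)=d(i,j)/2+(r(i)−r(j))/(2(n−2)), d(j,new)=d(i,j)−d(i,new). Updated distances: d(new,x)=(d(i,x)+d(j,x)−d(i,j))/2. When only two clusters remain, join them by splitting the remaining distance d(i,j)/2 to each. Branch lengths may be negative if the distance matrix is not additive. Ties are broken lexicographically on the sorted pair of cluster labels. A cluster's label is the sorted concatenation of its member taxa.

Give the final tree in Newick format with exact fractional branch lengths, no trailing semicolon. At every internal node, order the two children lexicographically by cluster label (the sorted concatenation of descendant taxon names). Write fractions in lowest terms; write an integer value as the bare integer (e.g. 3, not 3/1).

(((H:13/8,U:107/8):13/4,(I:173/12,Q:43/12):17/2):11/2,((J:63/10,N:-43/10):75/8,O:33/8):11/2)

1. join J+N (d=2, Q=-307) ⇒ JN; edges |J|=63/10, |N|=-43/10
  updated: d(H,JN)=40, d(I,JN)=39, d(JN,O)=27/2, d(JN,Q)=31, d(JN,U)=28
2. join JN+O (d=27/2, Q=-228) ⇒ JNO; edges |JN|=75/8, |O|=33/8
  updated: d(H,JNO)=69/4, d(I,JNO)=117/4, d(JNO,Q)=111/4, d(JNO,U)=105/4
3. join I+Q (d=18, Q=-152) ⇒ IQ; edges |I|=173/12, |Q|=43/12
  updated: d(H,IQ)=12, d(IQ,JNO)=39/2, d(IQ,U)=53/2
4. join H+U (d=15, Q=-82) ⇒ HU; edges |H|=13/8, |U|=107/8
  updated: d(HU,IQ)=47/4, d(HU,JNO)=57/4
5. join HU+IQ (d=47/4, Q=-91/2) ⇒ HIQU; edges |HU|=13/4, |IQ|=17/2
  updated: d(HIQU,JNO)=11
6. join HIQU+JNO (d=11) ⇒ HIJNOQU; edges |HIQU|=11/2, |JNO|=11/2
final tree: (((H:13/8,U:107/8):13/4,(I:173/12,Q:43/12):17/2):11/2,((J:63/10,N:-43/10):75/8,O:33/8):11/2)
total length: 285/4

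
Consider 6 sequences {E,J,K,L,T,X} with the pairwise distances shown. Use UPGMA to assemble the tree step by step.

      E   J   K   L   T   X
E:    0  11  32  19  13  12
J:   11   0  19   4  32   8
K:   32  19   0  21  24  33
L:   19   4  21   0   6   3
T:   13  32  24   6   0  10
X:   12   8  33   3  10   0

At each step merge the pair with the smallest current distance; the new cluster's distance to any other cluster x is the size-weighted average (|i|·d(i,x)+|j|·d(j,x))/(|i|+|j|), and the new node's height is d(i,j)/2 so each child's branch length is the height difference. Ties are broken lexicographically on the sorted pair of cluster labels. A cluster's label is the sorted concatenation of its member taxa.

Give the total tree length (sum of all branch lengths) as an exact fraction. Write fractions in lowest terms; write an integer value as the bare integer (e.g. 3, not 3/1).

iteration 1: select L,X (d=3); attach at lengths (3/2, 3/2); label the merged cluster LX
  updated: d(E,LX)=31/2, d(J,LX)=6, d(K,LX)=27, d(LX,T)=8
iteration 2: select J,LX (d=6); attach at lengths (3, 3/2); label the merged cluster JLX
  updated: d(E,JLX)=14, d(JLX,K)=73/3, d(JLX,T)=16
iteration 3: select E,T (d=13); attach at lengths (13/2, 13/2); label the merged cluster ET
  updated: d(ET,JLX)=15, d(ET,K)=28
iteration 4: select ET,JLX (d=15); attach at lengths (1, 9/2); label the merged cluster EJLTX
  updated: d(EJLTX,K)=129/5
iteration 5: select EJLTX,K (d=129/5); attach at lengths (27/5, 129/10); label the merged cluster EJKLTX
final tree: (((E:13/2,T:13/2):1,(J:3,(L:3/2,X:3/2):3/2):9/2):27/5,K:129/10)
total length: 443/10

443/10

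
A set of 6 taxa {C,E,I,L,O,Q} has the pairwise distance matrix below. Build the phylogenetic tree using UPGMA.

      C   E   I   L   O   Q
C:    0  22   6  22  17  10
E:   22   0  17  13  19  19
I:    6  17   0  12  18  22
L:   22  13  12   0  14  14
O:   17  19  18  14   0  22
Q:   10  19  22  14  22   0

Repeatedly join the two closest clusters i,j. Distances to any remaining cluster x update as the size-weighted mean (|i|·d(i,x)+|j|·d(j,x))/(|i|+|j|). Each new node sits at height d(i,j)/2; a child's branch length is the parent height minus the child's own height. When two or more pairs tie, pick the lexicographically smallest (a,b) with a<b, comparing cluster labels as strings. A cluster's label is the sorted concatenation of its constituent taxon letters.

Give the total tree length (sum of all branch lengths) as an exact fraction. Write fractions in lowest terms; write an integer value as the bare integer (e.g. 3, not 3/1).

iteration 1: select C,I (d=6); attach at lengths (3, 3); label the merged cluster CI
  updated: d(CI,E)=39/2, d(CI,L)=17, d(CI,O)=35/2, d(CI,Q)=16
iteration 2: select E,L (d=13); attach at lengths (13/2, 13/2); label the merged cluster EL
  updated: d(CI,EL)=73/4, d(EL,O)=33/2, d(EL,Q)=33/2
iteration 3: select CI,Q (d=16); attach at lengths (5, 8); label the merged cluster CIQ
  updated: d(CIQ,EL)=53/3, d(CIQ,O)=19
iteration 4: select EL,O (d=33/2); attach at lengths (7/4, 33/4); label the merged cluster ELO
  updated: d(CIQ,ELO)=163/9
iteration 5: select CIQ,ELO (d=163/9); attach at lengths (19/18, 29/36); label the merged cluster CEILOQ
final tree: (((C:3,I:3):5,Q:8):19/18,((E:13/2,L:13/2):7/4,O:33/4):29/36)
total length: 1579/36

1579/36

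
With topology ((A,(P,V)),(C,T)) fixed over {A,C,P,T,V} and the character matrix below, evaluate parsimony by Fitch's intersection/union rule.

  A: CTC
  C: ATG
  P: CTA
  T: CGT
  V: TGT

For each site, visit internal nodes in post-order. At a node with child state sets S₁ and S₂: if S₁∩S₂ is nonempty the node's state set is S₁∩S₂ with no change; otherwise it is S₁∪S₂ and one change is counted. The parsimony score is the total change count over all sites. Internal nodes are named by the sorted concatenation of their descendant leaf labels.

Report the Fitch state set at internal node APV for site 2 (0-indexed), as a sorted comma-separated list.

PV@0: {C} ∪ {T} = {C,T} (union, +1)
APV@0: {C} ∩ {C,T} = {C} (intersection, +0)
CT@0: {A} ∪ {C} = {A,C} (union, +1)
ACPTV@0: {C} ∩ {A,C} = {C} (intersection, +0)
PV@1: {T} ∪ {G} = {G,T} (union, +1)
APV@1: {T} ∩ {G,T} = {T} (intersection, +0)
CT@1: {T} ∪ {G} = {G,T} (union, +1)
ACPTV@1: {T} ∩ {G,T} = {T} (intersection, +0)
PV@2: {A} ∪ {T} = {A,T} (union, +1)
APV@2: {C} ∪ {A,T} = {A,C,T} (union, +1)
CT@2: {G} ∪ {T} = {G,T} (union, +1)
ACPTV@2: {A,C,T} ∩ {G,T} = {T} (intersection, +0)
per-site changes: [2, 2, 3]; total = 7

A,C,T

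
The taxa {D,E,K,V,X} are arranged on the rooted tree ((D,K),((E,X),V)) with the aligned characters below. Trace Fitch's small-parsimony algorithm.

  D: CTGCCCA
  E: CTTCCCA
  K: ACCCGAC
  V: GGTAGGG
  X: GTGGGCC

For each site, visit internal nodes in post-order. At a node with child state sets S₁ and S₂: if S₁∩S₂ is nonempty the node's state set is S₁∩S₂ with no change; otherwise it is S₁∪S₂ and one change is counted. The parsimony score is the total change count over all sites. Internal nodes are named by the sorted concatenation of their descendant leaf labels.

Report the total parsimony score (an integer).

17

DK@0: {C} ∪ {A} = {A,C} (union, +1)
EX@0: {C} ∪ {G} = {C,G} (union, +1)
EVX@0: {C,G} ∩ {G} = {G} (intersection, +0)
DEKVX@0: {A,C} ∪ {G} = {A,C,G} (union, +1)
DK@1: {T} ∪ {C} = {C,T} (union, +1)
EX@1: {T} ∩ {T} = {T} (intersection, +0)
EVX@1: {T} ∪ {G} = {G,T} (union, +1)
DEKVX@1: {C,T} ∩ {G,T} = {T} (intersection, +0)
DK@2: {G} ∪ {C} = {C,G} (union, +1)
EX@2: {T} ∪ {G} = {G,T} (union, +1)
EVX@2: {G,T} ∩ {T} = {T} (intersection, +0)
DEKVX@2: {C,G} ∪ {T} = {C,G,T} (union, +1)
DK@3: {C} ∩ {C} = {C} (intersection, +0)
EX@3: {C} ∪ {G} = {C,G} (union, +1)
EVX@3: {C,G} ∪ {A} = {A,C,G} (union, +1)
DEKVX@3: {C} ∩ {A,C,G} = {C} (intersection, +0)
DK@4: {C} ∪ {G} = {C,G} (union, +1)
EX@4: {C} ∪ {G} = {C,G} (union, +1)
EVX@4: {C,G} ∩ {G} = {G} (intersection, +0)
DEKVX@4: {C,G} ∩ {G} = {G} (intersection, +0)
DK@5: {C} ∪ {A} = {A,C} (union, +1)
EX@5: {C} ∩ {C} = {C} (intersection, +0)
EVX@5: {C} ∪ {G} = {C,G} (union, +1)
DEKVX@5: {A,C} ∩ {C,G} = {C} (intersection, +0)
DK@6: {A} ∪ {C} = {A,C} (union, +1)
EX@6: {A} ∪ {C} = {A,C} (union, +1)
EVX@6: {A,C} ∪ {G} = {A,C,G} (union, +1)
DEKVX@6: {A,C} ∩ {A,C,G} = {A,C} (intersection, +0)
per-site changes: [3, 2, 3, 2, 2, 2, 3]; total = 17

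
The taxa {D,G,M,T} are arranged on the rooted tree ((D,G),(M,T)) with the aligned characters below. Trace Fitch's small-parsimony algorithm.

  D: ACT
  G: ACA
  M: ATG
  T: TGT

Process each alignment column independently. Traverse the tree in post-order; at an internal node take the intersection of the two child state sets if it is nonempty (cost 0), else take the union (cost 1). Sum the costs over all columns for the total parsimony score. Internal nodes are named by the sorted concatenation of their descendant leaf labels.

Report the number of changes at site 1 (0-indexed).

[col 0] DG: children D:{A}, G:{A} ∩→ {A}; cost 0
[col 0] MT: children M:{A}, T:{T} ∪→ {A,T}; cost 1
[col 0] DGMT: children DG:{A}, MT:{A,T} ∩→ {A}; cost 0
[col 1] DG: children D:{C}, G:{C} ∩→ {C}; cost 0
[col 1] MT: children M:{T}, T:{G} ∪→ {G,T}; cost 1
[col 1] DGMT: children DG:{C}, MT:{G,T} ∪→ {C,G,T}; cost 1
[col 2] DG: children D:{T}, G:{A} ∪→ {A,T}; cost 1
[col 2] MT: children M:{G}, T:{T} ∪→ {G,T}; cost 1
[col 2] DGMT: children DG:{A,T}, MT:{G,T} ∩→ {T}; cost 0
per-site changes: [1, 2, 2]; total = 5

2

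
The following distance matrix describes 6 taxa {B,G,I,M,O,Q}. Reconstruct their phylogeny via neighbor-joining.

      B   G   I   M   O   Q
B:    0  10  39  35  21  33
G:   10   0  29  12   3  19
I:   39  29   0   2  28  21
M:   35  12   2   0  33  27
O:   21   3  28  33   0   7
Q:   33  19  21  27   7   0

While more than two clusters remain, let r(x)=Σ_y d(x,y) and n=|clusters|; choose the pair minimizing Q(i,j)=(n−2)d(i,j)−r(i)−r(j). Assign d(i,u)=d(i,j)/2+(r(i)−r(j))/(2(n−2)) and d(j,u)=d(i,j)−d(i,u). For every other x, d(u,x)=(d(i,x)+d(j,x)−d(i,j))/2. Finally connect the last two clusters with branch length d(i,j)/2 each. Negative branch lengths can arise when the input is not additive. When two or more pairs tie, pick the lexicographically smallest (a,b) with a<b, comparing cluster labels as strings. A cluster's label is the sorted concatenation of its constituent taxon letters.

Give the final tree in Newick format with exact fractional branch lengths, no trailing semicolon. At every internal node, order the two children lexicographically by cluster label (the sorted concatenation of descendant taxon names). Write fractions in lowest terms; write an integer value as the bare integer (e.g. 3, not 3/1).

iteration 1: select I,M (d=2, Q=-220); attach at lengths (9/4, -1/4); label the merged cluster IM
  updated: d(B,IM)=36, d(G,IM)=39/2, d(IM,O)=59/2, d(IM,Q)=23
iteration 2: select B,G (d=10, Q=-243/2); attach at lengths (157/12, -37/12); label the merged cluster BG
  updated: d(BG,IM)=91/4, d(BG,O)=7, d(BG,Q)=21
iteration 3: select BG,IM (d=91/4, Q=-161/2); attach at lengths (21/4, 35/2); label the merged cluster BGIM
  updated: d(BGIM,O)=55/8, d(BGIM,Q)=85/8
iteration 4: select BGIM,O (d=55/8, Q=-49/2); attach at lengths (21/4, 13/8); label the merged cluster BGIMO
  updated: d(BGIMO,Q)=43/8
iteration 5: select BGIMO,Q (d=43/8); attach at lengths (43/16, 43/16); label the merged cluster BGIMOQ
final tree: ((((B:157/12,G:-37/12):21/4,(I:9/4,M:-1/4):35/2):21/4,O:13/8):43/16,Q:43/16)
total length: 47

((((B:157/12,G:-37/12):21/4,(I:9/4,M:-1/4):35/2):21/4,O:13/8):43/16,Q:43/16)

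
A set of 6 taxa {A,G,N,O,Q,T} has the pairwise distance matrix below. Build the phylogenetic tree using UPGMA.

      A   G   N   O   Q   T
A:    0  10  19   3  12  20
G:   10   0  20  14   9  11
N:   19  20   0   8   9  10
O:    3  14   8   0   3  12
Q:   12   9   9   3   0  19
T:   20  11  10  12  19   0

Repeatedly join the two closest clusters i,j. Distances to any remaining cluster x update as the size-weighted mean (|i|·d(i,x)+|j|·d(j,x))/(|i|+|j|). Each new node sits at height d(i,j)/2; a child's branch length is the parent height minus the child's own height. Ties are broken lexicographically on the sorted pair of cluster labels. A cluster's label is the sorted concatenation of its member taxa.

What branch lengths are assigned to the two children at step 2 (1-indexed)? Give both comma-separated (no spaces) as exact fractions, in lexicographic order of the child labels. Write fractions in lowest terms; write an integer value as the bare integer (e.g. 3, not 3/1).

iteration 1: select A,O (d=3); attach at lengths (3/2, 3/2); label the merged cluster AO
  updated: d(AO,G)=12, d(AO,N)=27/2, d(AO,Q)=15/2, d(AO,T)=16
iteration 2: select AO,Q (d=15/2); attach at lengths (9/4, 15/4); label the merged cluster AOQ
  updated: d(AOQ,G)=11, d(AOQ,N)=12, d(AOQ,T)=17
iteration 3: select N,T (d=10); attach at lengths (5, 5); label the merged cluster NT
  updated: d(AOQ,NT)=29/2, d(G,NT)=31/2
iteration 4: select AOQ,G (d=11); attach at lengths (7/4, 11/2); label the merged cluster AGOQ
  updated: d(AGOQ,NT)=59/4
iteration 5: select AGOQ,NT (d=59/4); attach at lengths (15/8, 19/8); label the merged cluster AGNOQT
final tree: ((((A:3/2,O:3/2):9/4,Q:15/4):7/4,G:11/2):15/8,(N:5,T:5):19/8)
total length: 61/2

9/4,15/4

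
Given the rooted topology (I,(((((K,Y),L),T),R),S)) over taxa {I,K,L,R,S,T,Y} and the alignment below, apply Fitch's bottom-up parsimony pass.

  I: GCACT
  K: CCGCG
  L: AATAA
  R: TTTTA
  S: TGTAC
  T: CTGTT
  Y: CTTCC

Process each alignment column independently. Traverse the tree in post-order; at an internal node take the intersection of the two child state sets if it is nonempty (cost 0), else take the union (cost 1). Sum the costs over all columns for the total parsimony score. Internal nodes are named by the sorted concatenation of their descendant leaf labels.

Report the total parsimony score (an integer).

19

KY@0: {C} ∩ {C} = {C} (intersection, +0)
KLY@0: {C} ∪ {A} = {A,C} (union, +1)
KLTY@0: {A,C} ∩ {C} = {C} (intersection, +0)
KLRTY@0: {C} ∪ {T} = {C,T} (union, +1)
KLRSTY@0: {C,T} ∩ {T} = {T} (intersection, +0)
IKLRSTY@0: {G} ∪ {T} = {G,T} (union, +1)
KY@1: {C} ∪ {T} = {C,T} (union, +1)
KLY@1: {C,T} ∪ {A} = {A,C,T} (union, +1)
KLTY@1: {A,C,T} ∩ {T} = {T} (intersection, +0)
KLRTY@1: {T} ∩ {T} = {T} (intersection, +0)
KLRSTY@1: {T} ∪ {G} = {G,T} (union, +1)
IKLRSTY@1: {C} ∪ {G,T} = {C,G,T} (union, +1)
KY@2: {G} ∪ {T} = {G,T} (union, +1)
KLY@2: {G,T} ∩ {T} = {T} (intersection, +0)
KLTY@2: {T} ∪ {G} = {G,T} (union, +1)
KLRTY@2: {G,T} ∩ {T} = {T} (intersection, +0)
KLRSTY@2: {T} ∩ {T} = {T} (intersection, +0)
IKLRSTY@2: {A} ∪ {T} = {A,T} (union, +1)
KY@3: {C} ∩ {C} = {C} (intersection, +0)
KLY@3: {C} ∪ {A} = {A,C} (union, +1)
KLTY@3: {A,C} ∪ {T} = {A,C,T} (union, +1)
KLRTY@3: {A,C,T} ∩ {T} = {T} (intersection, +0)
KLRSTY@3: {T} ∪ {A} = {A,T} (union, +1)
IKLRSTY@3: {C} ∪ {A,T} = {A,C,T} (union, +1)
KY@4: {G} ∪ {C} = {C,G} (union, +1)
KLY@4: {C,G} ∪ {A} = {A,C,G} (union, +1)
KLTY@4: {A,C,G} ∪ {T} = {A,C,G,T} (union, +1)
KLRTY@4: {A,C,G,T} ∩ {A} = {A} (intersection, +0)
KLRSTY@4: {A} ∪ {C} = {A,C} (union, +1)
IKLRSTY@4: {T} ∪ {A,C} = {A,C,T} (union, +1)
per-site changes: [3, 4, 3, 4, 5]; total = 19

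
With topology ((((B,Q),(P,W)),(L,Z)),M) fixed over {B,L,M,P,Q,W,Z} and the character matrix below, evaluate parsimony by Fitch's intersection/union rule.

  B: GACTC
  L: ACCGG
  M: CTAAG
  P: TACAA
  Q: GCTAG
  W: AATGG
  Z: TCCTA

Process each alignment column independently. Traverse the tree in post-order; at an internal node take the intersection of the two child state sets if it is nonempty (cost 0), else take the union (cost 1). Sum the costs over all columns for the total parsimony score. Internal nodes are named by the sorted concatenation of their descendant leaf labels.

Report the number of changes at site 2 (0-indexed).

[col 0] BQ: children B:{G}, Q:{G} ∩→ {G}; cost 0
[col 0] PW: children P:{T}, W:{A} ∪→ {A,T}; cost 1
[col 0] BPQW: children BQ:{G}, PW:{A,T} ∪→ {A,G,T}; cost 1
[col 0] LZ: children L:{A}, Z:{T} ∪→ {A,T}; cost 1
[col 0] BLPQWZ: children BPQW:{A,G,T}, LZ:{A,T} ∩→ {A,T}; cost 0
[col 0] BLMPQWZ: children BLPQWZ:{A,T}, M:{C} ∪→ {A,C,T}; cost 1
[col 1] BQ: children B:{A}, Q:{C} ∪→ {A,C}; cost 1
[col 1] PW: children P:{A}, W:{A} ∩→ {A}; cost 0
[col 1] BPQW: children BQ:{A,C}, PW:{A} ∩→ {A}; cost 0
[col 1] LZ: children L:{C}, Z:{C} ∩→ {C}; cost 0
[col 1] BLPQWZ: children BPQW:{A}, LZ:{C} ∪→ {A,C}; cost 1
[col 1] BLMPQWZ: children BLPQWZ:{A,C}, M:{T} ∪→ {A,C,T}; cost 1
[col 2] BQ: children B:{C}, Q:{T} ∪→ {C,T}; cost 1
[col 2] PW: children P:{C}, W:{T} ∪→ {C,T}; cost 1
[col 2] BPQW: children BQ:{C,T}, PW:{C,T} ∩→ {C,T}; cost 0
[col 2] LZ: children L:{C}, Z:{C} ∩→ {C}; cost 0
[col 2] BLPQWZ: children BPQW:{C,T}, LZ:{C} ∩→ {C}; cost 0
[col 2] BLMPQWZ: children BLPQWZ:{C}, M:{A} ∪→ {A,C}; cost 1
[col 3] BQ: children B:{T}, Q:{A} ∪→ {A,T}; cost 1
[col 3] PW: children P:{A}, W:{G} ∪→ {A,G}; cost 1
[col 3] BPQW: children BQ:{A,T}, PW:{A,G} ∩→ {A}; cost 0
[col 3] LZ: children L:{G}, Z:{T} ∪→ {G,T}; cost 1
[col 3] BLPQWZ: children BPQW:{A}, LZ:{G,T} ∪→ {A,G,T}; cost 1
[col 3] BLMPQWZ: children BLPQWZ:{A,G,T}, M:{A} ∩→ {A}; cost 0
[col 4] BQ: children B:{C}, Q:{G} ∪→ {C,G}; cost 1
[col 4] PW: children P:{A}, W:{G} ∪→ {A,G}; cost 1
[col 4] BPQW: children BQ:{C,G}, PW:{A,G} ∩→ {G}; cost 0
[col 4] LZ: children L:{G}, Z:{A} ∪→ {A,G}; cost 1
[col 4] BLPQWZ: children BPQW:{G}, LZ:{A,G} ∩→ {G}; cost 0
[col 4] BLMPQWZ: children BLPQWZ:{G}, M:{G} ∩→ {G}; cost 0
per-site changes: [4, 3, 3, 4, 3]; total = 17

3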